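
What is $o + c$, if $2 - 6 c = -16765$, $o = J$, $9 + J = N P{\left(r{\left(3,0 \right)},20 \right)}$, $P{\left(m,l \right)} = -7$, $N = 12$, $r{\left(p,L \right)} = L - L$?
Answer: $\frac{5403}{2} \approx 2701.5$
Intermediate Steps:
$r{\left(p,L \right)} = 0$
$J = -93$ ($J = -9 + 12 \left(-7\right) = -9 - 84 = -93$)
$o = -93$
$c = \frac{5589}{2}$ ($c = \frac{1}{3} - - \frac{16765}{6} = \frac{1}{3} + \frac{16765}{6} = \frac{5589}{2} \approx 2794.5$)
$o + c = -93 + \frac{5589}{2} = \frac{5403}{2}$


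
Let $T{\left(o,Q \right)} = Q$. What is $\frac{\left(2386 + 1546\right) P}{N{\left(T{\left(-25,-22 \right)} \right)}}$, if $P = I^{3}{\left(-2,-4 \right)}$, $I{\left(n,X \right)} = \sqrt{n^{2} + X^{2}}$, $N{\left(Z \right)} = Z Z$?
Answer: $\frac{39320 \sqrt{5}}{121} \approx 726.63$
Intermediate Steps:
$N{\left(Z \right)} = Z^{2}$
$I{\left(n,X \right)} = \sqrt{X^{2} + n^{2}}$
$P = 40 \sqrt{5}$ ($P = \left(\sqrt{\left(-4\right)^{2} + \left(-2\right)^{2}}\right)^{3} = \left(\sqrt{16 + 4}\right)^{3} = \left(\sqrt{20}\right)^{3} = \left(2 \sqrt{5}\right)^{3} = 40 \sqrt{5} \approx 89.443$)
$\frac{\left(2386 + 1546\right) P}{N{\left(T{\left(-25,-22 \right)} \right)}} = \frac{\left(2386 + 1546\right) 40 \sqrt{5}}{\left(-22\right)^{2}} = \frac{3932 \cdot 40 \sqrt{5}}{484} = 157280 \sqrt{5} \cdot \frac{1}{484} = \frac{39320 \sqrt{5}}{121}$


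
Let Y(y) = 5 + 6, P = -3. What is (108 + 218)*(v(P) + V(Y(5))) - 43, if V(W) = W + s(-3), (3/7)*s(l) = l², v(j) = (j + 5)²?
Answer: 11693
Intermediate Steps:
v(j) = (5 + j)²
Y(y) = 11
s(l) = 7*l²/3
V(W) = 21 + W (V(W) = W + (7/3)*(-3)² = W + (7/3)*9 = W + 21 = 21 + W)
(108 + 218)*(v(P) + V(Y(5))) - 43 = (108 + 218)*((5 - 3)² + (21 + 11)) - 43 = 326*(2² + 32) - 43 = 326*(4 + 32) - 43 = 326*36 - 43 = 11736 - 43 = 11693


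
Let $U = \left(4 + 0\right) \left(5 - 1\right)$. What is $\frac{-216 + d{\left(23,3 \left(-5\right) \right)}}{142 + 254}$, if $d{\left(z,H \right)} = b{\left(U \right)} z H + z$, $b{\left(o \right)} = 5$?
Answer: $- \frac{959}{198} \approx -4.8434$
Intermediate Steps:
$U = 16$ ($U = 4 \cdot 4 = 16$)
$d{\left(z,H \right)} = z + 5 H z$ ($d{\left(z,H \right)} = 5 z H + z = 5 H z + z = z + 5 H z$)
$\frac{-216 + d{\left(23,3 \left(-5\right) \right)}}{142 + 254} = \frac{-216 + 23 \left(1 + 5 \cdot 3 \left(-5\right)\right)}{142 + 254} = \frac{-216 + 23 \left(1 + 5 \left(-15\right)\right)}{396} = \left(-216 + 23 \left(1 - 75\right)\right) \frac{1}{396} = \left(-216 + 23 \left(-74\right)\right) \frac{1}{396} = \left(-216 - 1702\right) \frac{1}{396} = \left(-1918\right) \frac{1}{396} = - \frac{959}{198}$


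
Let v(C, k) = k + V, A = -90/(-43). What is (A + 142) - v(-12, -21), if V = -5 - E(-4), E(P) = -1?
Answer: 7271/43 ≈ 169.09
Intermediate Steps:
A = 90/43 (A = -90*(-1/43) = 90/43 ≈ 2.0930)
V = -4 (V = -5 - 1*(-1) = -5 + 1 = -4)
v(C, k) = -4 + k (v(C, k) = k - 4 = -4 + k)
(A + 142) - v(-12, -21) = (90/43 + 142) - (-4 - 21) = 6196/43 - 1*(-25) = 6196/43 + 25 = 7271/43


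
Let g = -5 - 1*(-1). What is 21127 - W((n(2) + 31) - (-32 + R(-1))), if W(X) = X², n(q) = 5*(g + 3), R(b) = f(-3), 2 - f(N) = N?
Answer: 18318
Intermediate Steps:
g = -4 (g = -5 + 1 = -4)
f(N) = 2 - N
R(b) = 5 (R(b) = 2 - 1*(-3) = 2 + 3 = 5)
n(q) = -5 (n(q) = 5*(-4 + 3) = 5*(-1) = -5)
21127 - W((n(2) + 31) - (-32 + R(-1))) = 21127 - ((-5 + 31) - (-32 + 5))² = 21127 - (26 - 1*(-27))² = 21127 - (26 + 27)² = 21127 - 1*53² = 21127 - 1*2809 = 21127 - 2809 = 18318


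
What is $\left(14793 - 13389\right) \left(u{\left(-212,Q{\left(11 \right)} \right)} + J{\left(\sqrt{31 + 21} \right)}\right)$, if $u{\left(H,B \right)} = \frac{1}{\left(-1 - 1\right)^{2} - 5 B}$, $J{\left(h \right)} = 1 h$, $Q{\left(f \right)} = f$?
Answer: $- \frac{468}{17} + 2808 \sqrt{13} \approx 10097.0$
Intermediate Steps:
$J{\left(h \right)} = h$
$u{\left(H,B \right)} = \frac{1}{4 - 5 B}$ ($u{\left(H,B \right)} = \frac{1}{\left(-2\right)^{2} - 5 B} = \frac{1}{4 - 5 B}$)
$\left(14793 - 13389\right) \left(u{\left(-212,Q{\left(11 \right)} \right)} + J{\left(\sqrt{31 + 21} \right)}\right) = \left(14793 - 13389\right) \left(- \frac{1}{-4 + 5 \cdot 11} + \sqrt{31 + 21}\right) = 1404 \left(- \frac{1}{-4 + 55} + \sqrt{52}\right) = 1404 \left(- \frac{1}{51} + 2 \sqrt{13}\right) = - \frac{468}{17} + 2808 \sqrt{13}$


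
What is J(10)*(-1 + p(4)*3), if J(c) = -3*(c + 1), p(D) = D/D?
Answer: -66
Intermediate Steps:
p(D) = 1
J(c) = -3 - 3*c (J(c) = -3*(1 + c) = -3 - 3*c)
J(10)*(-1 + p(4)*3) = (-3 - 3*10)*(-1 + 1*3) = (-3 - 30)*(-1 + 3) = -33*2 = -66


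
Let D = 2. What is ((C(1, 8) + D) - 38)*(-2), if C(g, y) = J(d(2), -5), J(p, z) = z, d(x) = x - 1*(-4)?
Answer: 82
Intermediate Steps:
d(x) = 4 + x (d(x) = x + 4 = 4 + x)
C(g, y) = -5
((C(1, 8) + D) - 38)*(-2) = ((-5 + 2) - 38)*(-2) = (-3 - 38)*(-2) = -41*(-2) = 82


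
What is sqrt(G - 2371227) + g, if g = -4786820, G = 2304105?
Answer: -4786820 + 3*I*sqrt(7458) ≈ -4.7868e+6 + 259.08*I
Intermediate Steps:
sqrt(G - 2371227) + g = sqrt(2304105 - 2371227) - 4786820 = sqrt(-67122) - 4786820 = 3*I*sqrt(7458) - 4786820 = -4786820 + 3*I*sqrt(7458)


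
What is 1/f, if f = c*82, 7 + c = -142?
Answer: -1/12218 ≈ -8.1846e-5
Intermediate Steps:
c = -149 (c = -7 - 142 = -149)
f = -12218 (f = -149*82 = -12218)
1/f = 1/(-12218) = -1/12218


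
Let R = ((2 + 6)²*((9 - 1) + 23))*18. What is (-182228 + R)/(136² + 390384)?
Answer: -36629/102220 ≈ -0.35834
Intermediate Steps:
R = 35712 (R = (8²*(8 + 23))*18 = (64*31)*18 = 1984*18 = 35712)
(-182228 + R)/(136² + 390384) = (-182228 + 35712)/(136² + 390384) = -146516/(18496 + 390384) = -146516/408880 = -146516*1/408880 = -36629/102220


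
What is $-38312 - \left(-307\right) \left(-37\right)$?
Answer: $-49671$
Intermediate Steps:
$-38312 - \left(-307\right) \left(-37\right) = -38312 - 11359 = -49671$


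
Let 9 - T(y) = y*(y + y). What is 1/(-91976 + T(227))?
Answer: -1/195025 ≈ -5.1275e-6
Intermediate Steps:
T(y) = 9 - 2*y**2 (T(y) = 9 - y*(y + y) = 9 - y*2*y = 9 - 2*y**2)
1/(-91976 + T(227)) = 1/(-91976 + (9 - 2*227**2)) = 1/(-91976 + (9 - 2*51529)) = 1/(-91976 + (9 - 103058)) = 1/(-91976 - 103049) = 1/(-195025) = -1/195025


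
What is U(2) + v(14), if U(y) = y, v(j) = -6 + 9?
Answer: 5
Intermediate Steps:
v(j) = 3
U(2) + v(14) = 2 + 3 = 5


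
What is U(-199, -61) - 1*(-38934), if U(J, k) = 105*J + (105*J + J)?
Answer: -3055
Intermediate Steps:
U(J, k) = 211*J (U(J, k) = 105*J + 106*J = 211*J)
U(-199, -61) - 1*(-38934) = 211*(-199) - 1*(-38934) = -41989 + 38934 = -3055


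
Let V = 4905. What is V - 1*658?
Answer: 4247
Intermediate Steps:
V - 1*658 = 4905 - 1*658 = 4905 - 658 = 4247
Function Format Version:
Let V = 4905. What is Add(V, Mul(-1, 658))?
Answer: 4247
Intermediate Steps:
Add(V, Mul(-1, 658)) = Add(4905, Mul(-1, 658)) = Add(4905, -658) = 4247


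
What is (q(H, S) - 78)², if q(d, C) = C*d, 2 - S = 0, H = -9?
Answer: 9216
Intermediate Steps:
S = 2 (S = 2 - 1*0 = 2 + 0 = 2)
(q(H, S) - 78)² = (2*(-9) - 78)² = (-18 - 78)² = (-96)² = 9216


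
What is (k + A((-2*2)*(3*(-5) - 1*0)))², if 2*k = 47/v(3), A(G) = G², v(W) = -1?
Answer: 51165409/4 ≈ 1.2791e+7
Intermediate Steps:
k = -47/2 (k = (47/(-1))/2 = (47*(-1))/2 = (½)*(-47) = -47/2 ≈ -23.500)
(k + A((-2*2)*(3*(-5) - 1*0)))² = (-47/2 + ((-2*2)*(3*(-5) - 1*0))²)² = (-47/2 + (-4*(-15 + 0))²)² = (-47/2 + (-4*(-15))²)² = (-47/2 + 60²)² = (-47/2 + 3600)² = (7153/2)² = 51165409/4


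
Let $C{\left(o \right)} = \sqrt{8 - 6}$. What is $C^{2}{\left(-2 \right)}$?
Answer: $2$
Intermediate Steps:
$C{\left(o \right)} = \sqrt{2}$
$C^{2}{\left(-2 \right)} = \left(\sqrt{2}\right)^{2} = 2$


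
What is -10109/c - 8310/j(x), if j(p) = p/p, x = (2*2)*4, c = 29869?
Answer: -248221499/29869 ≈ -8310.3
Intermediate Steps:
x = 16 (x = 4*4 = 16)
j(p) = 1
-10109/c - 8310/j(x) = -10109/29869 - 8310/1 = -10109*1/29869 - 8310*1 = -10109/29869 - 8310 = -248221499/29869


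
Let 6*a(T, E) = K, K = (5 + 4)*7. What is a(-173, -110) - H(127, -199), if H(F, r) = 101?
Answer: -181/2 ≈ -90.500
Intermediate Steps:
K = 63 (K = 9*7 = 63)
a(T, E) = 21/2 (a(T, E) = (⅙)*63 = 21/2)
a(-173, -110) - H(127, -199) = 21/2 - 1*101 = 21/2 - 101 = -181/2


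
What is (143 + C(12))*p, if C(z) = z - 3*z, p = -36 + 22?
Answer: -1666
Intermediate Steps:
p = -14
C(z) = -2*z
(143 + C(12))*p = (143 - 2*12)*(-14) = (143 - 24)*(-14) = 119*(-14) = -1666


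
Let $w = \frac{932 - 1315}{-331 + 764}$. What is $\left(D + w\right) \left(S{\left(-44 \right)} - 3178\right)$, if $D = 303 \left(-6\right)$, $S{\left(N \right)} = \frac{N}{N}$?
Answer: $\frac{2502132129}{433} \approx 5.7786 \cdot 10^{6}$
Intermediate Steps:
$S{\left(N \right)} = 1$
$w = - \frac{383}{433} \approx -0.88453$
$D = -1818$
$\left(D + w\right) \left(S{\left(-44 \right)} - 3178\right) = \left(-1818 - \frac{383}{433}\right) \left(1 - 3178\right) = \left(- \frac{787577}{433}\right) \left(-3177\right) = \frac{2502132129}{433}$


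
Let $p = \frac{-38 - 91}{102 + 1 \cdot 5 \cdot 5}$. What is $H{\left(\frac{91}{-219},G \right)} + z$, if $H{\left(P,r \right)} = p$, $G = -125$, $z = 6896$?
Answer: $\frac{875663}{127} \approx 6895.0$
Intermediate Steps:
$p = - \frac{129}{127}$ ($p = - \frac{129}{102 + 5 \cdot 5} = - \frac{129}{102 + 25} = - \frac{129}{127} \approx -1.0157$)
$H{\left(P,r \right)} = - \frac{129}{127}$
$H{\left(\frac{91}{-219},G \right)} + z = - \frac{129}{127} + 6896 = \frac{875663}{127}$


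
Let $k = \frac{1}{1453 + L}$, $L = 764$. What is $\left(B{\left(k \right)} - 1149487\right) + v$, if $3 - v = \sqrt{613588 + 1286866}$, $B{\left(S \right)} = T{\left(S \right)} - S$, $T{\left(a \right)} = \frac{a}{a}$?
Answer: $- \frac{2548403812}{2217} - \sqrt{1900454} \approx -1.1509 \cdot 10^{6}$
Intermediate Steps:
$T{\left(a \right)} = 1$
$k = \frac{1}{2217}$ ($k = \frac{1}{1453 + 764} = \frac{1}{2217} \approx 0.00045106$)
$B{\left(S \right)} = 1 - S$
$v = 3 - \sqrt{1900454}$ ($v = 3 - \sqrt{613588 + 1286866} = 3 - \sqrt{1900454} \approx -1375.6$)
$\left(B{\left(k \right)} - 1149487\right) + v = \left(\left(1 - \frac{1}{2217}\right) - 1149487\right) + \left(3 - \sqrt{1900454}\right) = \left(\frac{2216}{2217} - 1149487\right) + \left(3 - \sqrt{1900454}\right) = - \frac{2548410463}{2217} + \left(3 - \sqrt{1900454}\right) = - \frac{2548403812}{2217} - \sqrt{1900454}$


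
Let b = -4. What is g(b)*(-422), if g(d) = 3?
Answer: -1266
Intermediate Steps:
g(b)*(-422) = 3*(-422) = -1266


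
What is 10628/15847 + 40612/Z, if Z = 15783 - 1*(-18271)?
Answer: 502752138/269826869 ≈ 1.8632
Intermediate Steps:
Z = 34054 (Z = 15783 + 18271 = 34054)
10628/15847 + 40612/Z = 10628/15847 + 40612/34054 = 10628*(1/15847) + 40612*(1/34054) = 10628/15847 + 20306/17027 = 502752138/269826869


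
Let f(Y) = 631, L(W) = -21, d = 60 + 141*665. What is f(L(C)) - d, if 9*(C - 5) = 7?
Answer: -93194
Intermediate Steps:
C = 52/9 (C = 5 + (⅑)*7 = 5 + 7/9 = 52/9 ≈ 5.7778)
d = 93825 (d = 60 + 93765 = 93825)
f(L(C)) - d = 631 - 1*93825 = 631 - 93825 = -93194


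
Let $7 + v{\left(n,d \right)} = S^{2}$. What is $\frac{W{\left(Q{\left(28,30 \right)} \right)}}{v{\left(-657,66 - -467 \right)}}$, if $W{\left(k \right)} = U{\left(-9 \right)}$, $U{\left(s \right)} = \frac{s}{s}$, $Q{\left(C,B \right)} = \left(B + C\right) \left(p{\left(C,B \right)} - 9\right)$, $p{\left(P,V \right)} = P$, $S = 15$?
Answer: $\frac{1}{218} \approx 0.0045872$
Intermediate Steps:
$Q{\left(C,B \right)} = \left(-9 + C\right) \left(B + C\right)$ ($Q{\left(C,B \right)} = \left(B + C\right) \left(C - 9\right) = \left(B + C\right) \left(-9 + C\right) = \left(-9 + C\right) \left(B + C\right)$)
$U{\left(s \right)} = 1$
$W{\left(k \right)} = 1$
$v{\left(n,d \right)} = 218$ ($v{\left(n,d \right)} = -7 + 15^{2} = -7 + 225 = 218$)
$\frac{W{\left(Q{\left(28,30 \right)} \right)}}{v{\left(-657,66 - -467 \right)}} = 1 \cdot \frac{1}{218} = \frac{1}{218}$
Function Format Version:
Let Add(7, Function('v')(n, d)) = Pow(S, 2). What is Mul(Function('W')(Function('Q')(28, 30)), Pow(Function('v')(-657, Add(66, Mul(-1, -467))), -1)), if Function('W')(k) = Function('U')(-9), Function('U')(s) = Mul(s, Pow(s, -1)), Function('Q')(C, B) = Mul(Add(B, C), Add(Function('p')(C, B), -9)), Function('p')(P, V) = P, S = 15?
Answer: Rational(1, 218) ≈ 0.0045872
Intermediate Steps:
Function('Q')(C, B) = Mul(Add(-9, C), Add(B, C)) (Function('Q')(C, B) = Mul(Add(B, C), Add(C, -9)) = Mul(Add(B, C), Add(-9, C)) = Mul(Add(-9, C), Add(B, C)))
Function('U')(s) = 1
Function('W')(k) = 1
Function('v')(n, d) = 218 (Function('v')(n, d) = Add(-7, Pow(15, 2)) = Add(-7, 225) = 218)
Mul(Function('W')(Function('Q')(28, 30)), Pow(Function('v')(-657, Add(66, Mul(-1, -467))), -1)) = Mul(1, Pow(218, -1)) = Mul(1, Rational(1, 218)) = Rational(1, 218)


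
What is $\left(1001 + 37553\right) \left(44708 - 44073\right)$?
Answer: $24481790$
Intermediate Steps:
$\left(1001 + 37553\right) \left(44708 - 44073\right) = 38554 \cdot 635 = 24481790$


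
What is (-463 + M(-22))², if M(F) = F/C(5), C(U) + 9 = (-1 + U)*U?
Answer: 216225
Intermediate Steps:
C(U) = -9 + U*(-1 + U) (C(U) = -9 + (-1 + U)*U = -9 + U*(-1 + U))
M(F) = F/11 (M(F) = F/(-9 + 5² - 1*5) = F/(-9 + 25 - 5) = F/11)
(-463 + M(-22))² = (-463 + (1/11)*(-22))² = (-463 - 2)² = (-465)² = 216225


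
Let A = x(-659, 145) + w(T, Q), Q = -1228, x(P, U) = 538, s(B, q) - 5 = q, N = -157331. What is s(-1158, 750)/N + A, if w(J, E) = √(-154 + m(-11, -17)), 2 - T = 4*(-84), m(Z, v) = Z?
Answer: 84643323/157331 + I*√165 ≈ 538.0 + 12.845*I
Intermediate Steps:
s(B, q) = 5 + q
T = 338 (T = 2 - 4*(-84) = 2 - 1*(-336) = 2 + 336 = 338)
w(J, E) = I*√165 (w(J, E) = √(-154 - 11) = √(-165) = I*√165)
A = 538 + I*√165 ≈ 538.0 + 12.845*I
s(-1158, 750)/N + A = (5 + 750)/(-157331) + (538 + I*√165) = 755*(-1/157331) + (538 + I*√165) = -755/157331 + (538 + I*√165) = 84643323/157331 + I*√165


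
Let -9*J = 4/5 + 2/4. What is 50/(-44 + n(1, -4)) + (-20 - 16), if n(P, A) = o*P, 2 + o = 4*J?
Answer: -38853/1048 ≈ -37.073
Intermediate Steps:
J = -13/90 (J = -(4/5 + 2/4)/9 = -(4*(1/5) + 2*(1/4))/9 = -(4/5 + 1/2)/9 = -1/9*13/10 = -13/90 ≈ -0.14444)
o = -116/45 (o = -2 + 4*(-13/90) = -2 - 26/45 = -116/45 ≈ -2.5778)
n(P, A) = -116*P/45
50/(-44 + n(1, -4)) + (-20 - 16) = 50/(-44 - 116/45*1) + (-20 - 16) = 50/(-44 - 116/45) - 36 = 50/(-2096/45) - 36 = -45/2096*50 - 36 = -1125/1048 - 36 = -38853/1048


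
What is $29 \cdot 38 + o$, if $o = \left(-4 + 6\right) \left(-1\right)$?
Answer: $1100$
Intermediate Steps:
$o = -2$ ($o = 2 \left(-1\right) = -2$)
$29 \cdot 38 + o = 29 \cdot 38 - 2 = 1102 - 2 = 1100$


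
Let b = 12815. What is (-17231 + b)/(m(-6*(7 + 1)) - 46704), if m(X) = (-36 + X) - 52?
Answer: 552/5855 ≈ 0.094278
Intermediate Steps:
m(X) = -88 + X
(-17231 + b)/(m(-6*(7 + 1)) - 46704) = (-17231 + 12815)/((-88 - 6*(7 + 1)) - 46704) = -4416/((-88 - 6*8) - 46704) = -4416/((-88 - 48) - 46704) = -4416/(-136 - 46704) = -4416/(-46840) = -4416*(-1/46840) = 552/5855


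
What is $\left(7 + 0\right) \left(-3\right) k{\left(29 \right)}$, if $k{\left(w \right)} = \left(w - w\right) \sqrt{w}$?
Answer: $0$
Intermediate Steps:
$k{\left(w \right)} = 0$ ($k{\left(w \right)} = 0 \sqrt{w} = 0$)
$\left(7 + 0\right) \left(-3\right) k{\left(29 \right)} = \left(7 + 0\right) \left(-3\right) 0 = 7 \left(-3\right) 0 = \left(-21\right) 0 = 0$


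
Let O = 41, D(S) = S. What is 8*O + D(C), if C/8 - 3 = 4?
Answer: 384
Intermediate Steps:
C = 56 (C = 24 + 8*4 = 24 + 32 = 56)
8*O + D(C) = 8*41 + 56 = 328 + 56 = 384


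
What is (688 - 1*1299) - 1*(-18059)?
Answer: 17448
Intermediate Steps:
(688 - 1*1299) - 1*(-18059) = (688 - 1299) + 18059 = -611 + 18059 = 17448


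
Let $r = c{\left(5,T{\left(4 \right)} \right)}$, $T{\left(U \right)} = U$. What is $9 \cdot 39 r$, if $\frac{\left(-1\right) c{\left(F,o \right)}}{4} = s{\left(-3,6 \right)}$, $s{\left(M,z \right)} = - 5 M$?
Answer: $-21060$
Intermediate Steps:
$c{\left(F,o \right)} = -60$ ($c{\left(F,o \right)} = - 4 \left(\left(-5\right) \left(-3\right)\right) = \left(-4\right) 15 = -60$)
$r = -60$
$9 \cdot 39 r = 9 \cdot 39 \left(-60\right) = 351 \left(-60\right) = -21060$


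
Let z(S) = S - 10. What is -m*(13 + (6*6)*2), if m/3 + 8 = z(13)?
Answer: 1275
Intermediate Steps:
z(S) = -10 + S
m = -15 (m = -24 + 3*(-10 + 13) = -24 + 3*3 = -24 + 9 = -15)
-m*(13 + (6*6)*2) = -(-15)*(13 + (6*6)*2) = -(-15)*(13 + 36*2) = -(-15)*(13 + 72) = -(-15)*85 = -1*(-1275) = 1275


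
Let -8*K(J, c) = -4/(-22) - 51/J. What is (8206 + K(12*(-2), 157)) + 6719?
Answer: 10506997/704 ≈ 14925.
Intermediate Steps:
K(J, c) = -1/44 + 51/(8*J) (K(J, c) = -(-4/(-22) - 51/J)/8 = -(-4*(-1/22) - 51/J)/8 = -(2/11 - 51/J)/8 = -1/44 + 51/(8*J))
(8206 + K(12*(-2), 157)) + 6719 = (8206 + (561 - 24*(-2))/(88*((12*(-2))))) + 6719 = (8206 + (1/88)*(561 - 2*(-24))/(-24)) + 6719 = (8206 + (1/88)*(-1/24)*(561 + 48)) + 6719 = (8206 + (1/88)*(-1/24)*609) + 6719 = (8206 - 203/704) + 6719 = 5776821/704 + 6719 = 10506997/704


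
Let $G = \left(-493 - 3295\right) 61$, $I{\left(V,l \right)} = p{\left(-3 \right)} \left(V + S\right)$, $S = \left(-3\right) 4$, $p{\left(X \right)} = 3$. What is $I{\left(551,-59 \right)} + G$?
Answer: $-229451$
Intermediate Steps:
$S = -12$
$I{\left(V,l \right)} = -36 + 3 V$ ($I{\left(V,l \right)} = 3 \left(V - 12\right) = 3 \left(-12 + V\right) = -36 + 3 V$)
$G = -231068$ ($G = \left(-493 - 3295\right) 61 = \left(-3788\right) 61 = -231068$)
$I{\left(551,-59 \right)} + G = \left(-36 + 3 \cdot 551\right) - 231068 = \left(-36 + 1653\right) - 231068 = 1617 - 231068 = -229451$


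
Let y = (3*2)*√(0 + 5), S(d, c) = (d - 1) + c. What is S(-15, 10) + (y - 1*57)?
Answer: -63 + 6*√5 ≈ -49.584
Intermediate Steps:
S(d, c) = -1 + c + d (S(d, c) = (-1 + d) + c = -1 + c + d)
y = 6*√5 ≈ 13.416
S(-15, 10) + (y - 1*57) = (-1 + 10 - 15) + (6*√5 - 1*57) = -6 + (6*√5 - 57) = -6 + (-57 + 6*√5) = -63 + 6*√5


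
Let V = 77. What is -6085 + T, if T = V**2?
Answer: -156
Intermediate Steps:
T = 5929 (T = 77**2 = 5929)
-6085 + T = -6085 + 5929 = -156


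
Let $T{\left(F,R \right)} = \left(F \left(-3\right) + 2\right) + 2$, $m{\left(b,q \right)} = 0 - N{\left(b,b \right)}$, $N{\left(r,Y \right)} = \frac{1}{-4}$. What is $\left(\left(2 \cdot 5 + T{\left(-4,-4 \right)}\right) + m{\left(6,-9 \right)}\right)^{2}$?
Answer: $\frac{11025}{16} \approx 689.06$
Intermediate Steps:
$N{\left(r,Y \right)} = - \frac{1}{4}$
$m{\left(b,q \right)} = \frac{1}{4}$ ($m{\left(b,q \right)} = 0 - - \frac{1}{4} = 0 + \frac{1}{4} = \frac{1}{4}$)
$T{\left(F,R \right)} = 4 - 3 F$ ($T{\left(F,R \right)} = \left(- 3 F + 2\right) + 2 = \left(2 - 3 F\right) + 2 = 4 - 3 F$)
$\left(\left(2 \cdot 5 + T{\left(-4,-4 \right)}\right) + m{\left(6,-9 \right)}\right)^{2} = \left(\left(2 \cdot 5 + \left(4 - -12\right)\right) + \frac{1}{4}\right)^{2} = \left(\left(10 + \left(4 + 12\right)\right) + \frac{1}{4}\right)^{2} = \left(\left(10 + 16\right) + \frac{1}{4}\right)^{2} = \left(26 + \frac{1}{4}\right)^{2} = \left(\frac{105}{4}\right)^{2} = \frac{11025}{16}$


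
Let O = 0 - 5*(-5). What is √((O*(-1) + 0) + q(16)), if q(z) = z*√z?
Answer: √39 ≈ 6.2450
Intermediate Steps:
O = 25 (O = 0 + 25 = 25)
q(z) = z^(3/2)
√((O*(-1) + 0) + q(16)) = √((25*(-1) + 0) + 16^(3/2)) = √((-25 + 0) + 64) = √(-25 + 64) = √39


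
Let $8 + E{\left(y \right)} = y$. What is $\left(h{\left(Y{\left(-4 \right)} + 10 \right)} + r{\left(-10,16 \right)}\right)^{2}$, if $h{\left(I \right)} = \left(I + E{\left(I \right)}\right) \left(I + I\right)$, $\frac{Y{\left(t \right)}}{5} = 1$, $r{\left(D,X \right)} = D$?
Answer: $422500$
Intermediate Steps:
$E{\left(y \right)} = -8 + y$
$Y{\left(t \right)} = 5$ ($Y{\left(t \right)} = 5 \cdot 1 = 5$)
$h{\left(I \right)} = 2 I \left(-8 + 2 I\right)$ ($h{\left(I \right)} = \left(I + \left(-8 + I\right)\right) \left(I + I\right) = \left(-8 + 2 I\right) 2 I = 2 I \left(-8 + 2 I\right)$)
$\left(h{\left(Y{\left(-4 \right)} + 10 \right)} + r{\left(-10,16 \right)}\right)^{2} = \left(4 \left(5 + 10\right) \left(-4 + \left(5 + 10\right)\right) - 10\right)^{2} = \left(4 \cdot 15 \left(-4 + 15\right) - 10\right)^{2} = \left(4 \cdot 15 \cdot 11 - 10\right)^{2} = \left(660 - 10\right)^{2} = 650^{2} = 422500$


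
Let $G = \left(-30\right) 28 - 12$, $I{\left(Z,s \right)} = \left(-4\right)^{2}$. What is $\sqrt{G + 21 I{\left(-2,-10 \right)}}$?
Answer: $2 i \sqrt{129} \approx 22.716 i$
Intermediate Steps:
$I{\left(Z,s \right)} = 16$
$G = -852$ ($G = -840 - 12 = -852$)
$\sqrt{G + 21 I{\left(-2,-10 \right)}} = \sqrt{-852 + 21 \cdot 16} = \sqrt{-852 + 336} = \sqrt{-516} = 2 i \sqrt{129}$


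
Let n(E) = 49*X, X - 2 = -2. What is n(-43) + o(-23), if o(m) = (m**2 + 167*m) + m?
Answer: -3335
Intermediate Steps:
X = 0 (X = 2 - 2 = 0)
n(E) = 0 (n(E) = 49*0 = 0)
o(m) = m**2 + 168*m
n(-43) + o(-23) = 0 - 23*(168 - 23) = 0 - 23*145 = 0 - 3335 = -3335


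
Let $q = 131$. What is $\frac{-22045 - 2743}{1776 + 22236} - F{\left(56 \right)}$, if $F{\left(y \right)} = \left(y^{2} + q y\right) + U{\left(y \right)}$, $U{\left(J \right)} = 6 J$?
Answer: $- \frac{64886621}{6003} \approx -10809.0$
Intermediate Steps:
$F{\left(y \right)} = y^{2} + 137 y$ ($F{\left(y \right)} = \left(y^{2} + 131 y\right) + 6 y = y^{2} + 137 y$)
$\frac{-22045 - 2743}{1776 + 22236} - F{\left(56 \right)} = \frac{-22045 - 2743}{1776 + 22236} - 56 \left(137 + 56\right) = - \frac{24788}{24012} - 56 \cdot 193 = \left(-24788\right) \frac{1}{24012} - 10808 = - \frac{6197}{6003} - 10808 = - \frac{64886621}{6003}$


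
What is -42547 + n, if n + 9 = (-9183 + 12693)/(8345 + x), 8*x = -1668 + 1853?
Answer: -189925556/4463 ≈ -42556.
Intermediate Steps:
x = 185/8 (x = (-1668 + 1853)/8 = (1/8)*185 = 185/8 ≈ 23.125)
n = -38295/4463 (n = -9 + (-9183 + 12693)/(8345 + 185/8) = -9 + 3510/(66945/8) = -9 + 3510*(8/66945) = -9 + 1872/4463 = -38295/4463 ≈ -8.5806)
-42547 + n = -42547 - 38295/4463 = -189925556/4463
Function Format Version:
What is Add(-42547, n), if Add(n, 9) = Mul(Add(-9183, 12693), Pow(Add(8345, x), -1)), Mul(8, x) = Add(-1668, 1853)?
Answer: Rational(-189925556, 4463) ≈ -42556.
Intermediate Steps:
x = Rational(185, 8) (x = Mul(Rational(1, 8), Add(-1668, 1853)) = Mul(Rational(1, 8), 185) = Rational(185, 8) ≈ 23.125)
n = Rational(-38295, 4463) (n = Add(-9, Mul(Add(-9183, 12693), Pow(Add(8345, Rational(185, 8)), -1))) = Add(-9, Mul(3510, Pow(Rational(66945, 8), -1))) = Add(-9, Mul(3510, Rational(8, 66945))) = Add(-9, Rational(1872, 4463)) = Rational(-38295, 4463) ≈ -8.5806)
Add(-42547, n) = Add(-42547, Rational(-38295, 4463)) = Rational(-189925556, 4463)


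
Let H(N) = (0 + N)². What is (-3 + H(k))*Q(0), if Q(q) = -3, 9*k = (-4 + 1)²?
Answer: 6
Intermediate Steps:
k = 1 (k = (-4 + 1)²/9 = (⅑)*(-3)² = (⅑)*9 = 1)
H(N) = N²
(-3 + H(k))*Q(0) = (-3 + 1²)*(-3) = (-3 + 1)*(-3) = -2*(-3) = 6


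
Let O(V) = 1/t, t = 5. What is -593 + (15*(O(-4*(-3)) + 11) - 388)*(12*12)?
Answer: -32273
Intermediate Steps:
O(V) = 1/5
-593 + (15*(O(-4*(-3)) + 11) - 388)*(12*12) = -593 + (15*(1/5 + 11) - 388)*(12*12) = -593 + (15*(56/5) - 388)*144 = -593 + (168 - 388)*144 = -593 - 220*144 = -593 - 31680 = -32273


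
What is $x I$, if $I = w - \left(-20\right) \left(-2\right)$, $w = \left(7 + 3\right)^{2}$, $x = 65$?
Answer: $3900$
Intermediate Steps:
$w = 100$ ($w = 10^{2} = 100$)
$I = 60$ ($I = 100 - \left(-20\right) \left(-2\right) = 100 - 40 = 60$)
$x I = 65 \cdot 60 = 3900$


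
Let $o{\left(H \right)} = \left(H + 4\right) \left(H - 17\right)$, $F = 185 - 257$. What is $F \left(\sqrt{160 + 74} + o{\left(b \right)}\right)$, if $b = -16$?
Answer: $-28512 - 216 \sqrt{26} \approx -29613.0$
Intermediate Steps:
$F = -72$
$o{\left(H \right)} = \left(-17 + H\right) \left(4 + H\right)$ ($o{\left(H \right)} = \left(4 + H\right) \left(-17 + H\right) = \left(-17 + H\right) \left(4 + H\right)$)
$F \left(\sqrt{160 + 74} + o{\left(b \right)}\right) = - 72 \left(\sqrt{160 + 74} - \left(-140 - 256\right)\right) = - 72 \left(\sqrt{234} + \left(-68 + 256 + 208\right)\right) = - 72 \left(3 \sqrt{26} + 396\right) = - 72 \left(396 + 3 \sqrt{26}\right) = -28512 - 216 \sqrt{26}$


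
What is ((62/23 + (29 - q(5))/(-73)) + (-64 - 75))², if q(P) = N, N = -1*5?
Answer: 52733151769/2819041 ≈ 18706.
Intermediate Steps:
N = -5
q(P) = -5
((62/23 + (29 - q(5))/(-73)) + (-64 - 75))² = ((62/23 + (29 - 1*(-5))/(-73)) + (-64 - 75))² = ((62*(1/23) + (29 + 5)*(-1/73)) - 139)² = ((62/23 + 34*(-1/73)) - 139)² = ((62/23 - 34/73) - 139)² = (3744/1679 - 139)² = (-229637/1679)² = 52733151769/2819041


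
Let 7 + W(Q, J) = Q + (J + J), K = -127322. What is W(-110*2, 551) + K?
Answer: -126447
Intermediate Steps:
W(Q, J) = -7 + Q + 2*J (W(Q, J) = -7 + (Q + (J + J)) = -7 + (Q + 2*J) = -7 + Q + 2*J)
W(-110*2, 551) + K = (-7 - 110*2 + 2*551) - 127322 = (-7 - 220 + 1102) - 127322 = 875 - 127322 = -126447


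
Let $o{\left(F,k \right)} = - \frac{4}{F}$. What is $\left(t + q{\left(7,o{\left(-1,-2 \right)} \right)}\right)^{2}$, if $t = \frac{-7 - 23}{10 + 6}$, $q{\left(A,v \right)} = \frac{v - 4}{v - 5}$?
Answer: $\frac{225}{64} \approx 3.5156$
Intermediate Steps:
$q{\left(A,v \right)} = \frac{-4 + v}{-5 + v}$
$t = - \frac{15}{8}$ ($t = - \frac{30}{16} = \left(-30\right) \frac{1}{16} = - \frac{15}{8} \approx -1.875$)
$\left(t + q{\left(7,o{\left(-1,-2 \right)} \right)}\right)^{2} = \left(- \frac{15}{8} + \frac{-4 - \frac{4}{-1}}{-5 - \frac{4}{-1}}\right)^{2} = \left(- \frac{15}{8} + \frac{-4 - -4}{-5 - -4}\right)^{2} = \left(- \frac{15}{8} + \frac{-4 + 4}{-5 + 4}\right)^{2} = \left(- \frac{15}{8} + \frac{1}{-1} \cdot 0\right)^{2} = \left(- \frac{15}{8} - 0\right)^{2} = \left(- \frac{15}{8} + 0\right)^{2} = \left(- \frac{15}{8}\right)^{2} = \frac{225}{64}$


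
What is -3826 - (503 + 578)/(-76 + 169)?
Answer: -356899/93 ≈ -3837.6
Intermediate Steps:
-3826 - (503 + 578)/(-76 + 169) = -3826 - 1081/93 = -356899/93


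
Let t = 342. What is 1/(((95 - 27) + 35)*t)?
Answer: 1/35226 ≈ 2.8388e-5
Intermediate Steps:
1/(((95 - 27) + 35)*t) = 1/(((95 - 27) + 35)*342) = 1/((68 + 35)*342) = 1/(103*342) = 1/35226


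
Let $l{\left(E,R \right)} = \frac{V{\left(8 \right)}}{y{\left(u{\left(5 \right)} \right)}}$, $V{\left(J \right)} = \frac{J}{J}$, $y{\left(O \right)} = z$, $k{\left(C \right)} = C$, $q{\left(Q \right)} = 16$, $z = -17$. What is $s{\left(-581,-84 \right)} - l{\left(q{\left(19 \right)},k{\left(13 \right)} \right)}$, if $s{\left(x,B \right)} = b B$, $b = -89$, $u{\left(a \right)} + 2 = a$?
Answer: $\frac{127093}{17} \approx 7476.1$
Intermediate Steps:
$u{\left(a \right)} = -2 + a$
$y{\left(O \right)} = -17$
$V{\left(J \right)} = 1$
$l{\left(E,R \right)} = - \frac{1}{17}$ ($l{\left(E,R \right)} = 1 \frac{1}{-17} = 1 \left(- \frac{1}{17}\right) = - \frac{1}{17}$)
$s{\left(x,B \right)} = - 89 B$
$s{\left(-581,-84 \right)} - l{\left(q{\left(19 \right)},k{\left(13 \right)} \right)} = \left(-89\right) \left(-84\right) - - \frac{1}{17} = 7476 + \frac{1}{17} = \frac{127093}{17}$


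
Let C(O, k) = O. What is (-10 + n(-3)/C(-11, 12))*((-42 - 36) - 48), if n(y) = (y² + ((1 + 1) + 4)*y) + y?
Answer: 12348/11 ≈ 1122.5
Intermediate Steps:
n(y) = y² + 7*y (n(y) = (y² + (2 + 4)*y) + y = (y² + 6*y) + y = y² + 7*y)
(-10 + n(-3)/C(-11, 12))*((-42 - 36) - 48) = (-10 - 3*(7 - 3)/(-11))*((-42 - 36) - 48) = (-10 - 3*4*(-1/11))*(-78 - 48) = (-10 - 12*(-1/11))*(-126) = (-10 + 12/11)*(-126) = -98/11*(-126) = 12348/11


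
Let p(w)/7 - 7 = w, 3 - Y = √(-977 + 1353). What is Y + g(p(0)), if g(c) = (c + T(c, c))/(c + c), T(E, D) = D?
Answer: 4 - 2*√94 ≈ -15.391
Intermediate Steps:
Y = 3 - 2*√94 (Y = 3 - √(-977 + 1353) = 3 - √376 = 3 - 2*√94 ≈ -16.391)
p(w) = 49 + 7*w
g(c) = 1 (g(c) = (c + c)/(c + c) = (2*c)/((2*c)) = (2*c)*(1/(2*c)) = 1)
Y + g(p(0)) = (3 - 2*√94) + 1 = 4 - 2*√94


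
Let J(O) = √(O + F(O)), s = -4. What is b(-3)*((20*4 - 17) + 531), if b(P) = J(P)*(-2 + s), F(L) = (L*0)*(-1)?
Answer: -3564*I*√3 ≈ -6173.0*I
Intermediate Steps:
F(L) = 0 (F(L) = 0*(-1) = 0)
J(O) = √O (J(O) = √(O + 0) = √O)
b(P) = -6*√P (b(P) = √P*(-2 - 4) = √P*(-6) = -6*√P)
b(-3)*((20*4 - 17) + 531) = (-6*I*√3)*((20*4 - 17) + 531) = (-6*I*√3)*((80 - 17) + 531) = (-6*I*√3)*(63 + 531) = -6*I*√3*594 = -3564*I*√3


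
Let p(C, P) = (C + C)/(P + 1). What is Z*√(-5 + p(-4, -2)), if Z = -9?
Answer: -9*√3 ≈ -15.588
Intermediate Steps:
p(C, P) = 2*C/(1 + P) (p(C, P) = (2*C)/(1 + P) = 2*C/(1 + P))
Z*√(-5 + p(-4, -2)) = -9*√(-5 + 2*(-4)/(1 - 2)) = -9*√(-5 + 2*(-4)/(-1)) = -9*√(-5 + 2*(-4)*(-1)) = -9*√(-5 + 8) = -9*√3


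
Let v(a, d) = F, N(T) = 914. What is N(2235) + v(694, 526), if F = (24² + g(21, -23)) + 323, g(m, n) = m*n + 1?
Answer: 1331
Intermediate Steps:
g(m, n) = 1 + m*n
F = 417 (F = (24² + (1 + 21*(-23))) + 323 = (576 + (1 - 483)) + 323 = (576 - 482) + 323 = 94 + 323 = 417)
v(a, d) = 417
N(2235) + v(694, 526) = 914 + 417 = 1331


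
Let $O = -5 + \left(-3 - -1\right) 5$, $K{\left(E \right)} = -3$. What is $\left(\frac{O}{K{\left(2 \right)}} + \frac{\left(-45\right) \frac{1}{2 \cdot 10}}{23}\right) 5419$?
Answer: $\frac{2443969}{92} \approx 26565.0$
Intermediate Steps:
$O = -15$ ($O = -5 + \left(-3 + 1\right) 5 = -5 - 10 = -15$)
$\left(\frac{O}{K{\left(2 \right)}} + \frac{\left(-45\right) \frac{1}{2 \cdot 10}}{23}\right) 5419 = \left(- \frac{15}{-3} + \frac{\left(-45\right) \frac{1}{2 \cdot 10}}{23}\right) 5419 = \left(\left(-15\right) \left(- \frac{1}{3}\right) + - \frac{45}{20} \cdot \frac{1}{23}\right) 5419 = \left(5 + \left(-45\right) \frac{1}{20} \cdot \frac{1}{23}\right) 5419 = \left(5 - \frac{9}{92}\right) 5419 = \frac{451}{92} \cdot 5419 = \frac{2443969}{92}$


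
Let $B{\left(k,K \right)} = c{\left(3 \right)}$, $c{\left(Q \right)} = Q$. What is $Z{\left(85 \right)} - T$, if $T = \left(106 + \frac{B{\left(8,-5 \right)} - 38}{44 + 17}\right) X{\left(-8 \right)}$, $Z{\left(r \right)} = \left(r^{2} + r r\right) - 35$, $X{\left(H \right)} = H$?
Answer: $\frac{930763}{61} \approx 15258.0$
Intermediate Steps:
$B{\left(k,K \right)} = 3$
$Z{\left(r \right)} = -35 + 2 r^{2}$ ($Z{\left(r \right)} = \left(r^{2} + r^{2}\right) - 35 = 2 r^{2} - 35 = -35 + 2 r^{2}$)
$T = - \frac{51448}{61}$ ($T = \left(106 + \frac{3 - 38}{44 + 17}\right) \left(-8\right) = \left(106 - \frac{35}{61}\right) \left(-8\right) = \frac{6431}{61} \left(-8\right) = - \frac{51448}{61} \approx -843.41$)
$Z{\left(85 \right)} - T = \left(-35 + 2 \cdot 85^{2}\right) - - \frac{51448}{61} = \left(-35 + 2 \cdot 7225\right) + \frac{51448}{61} = \left(-35 + 14450\right) + \frac{51448}{61} = 14415 + \frac{51448}{61} = \frac{930763}{61}$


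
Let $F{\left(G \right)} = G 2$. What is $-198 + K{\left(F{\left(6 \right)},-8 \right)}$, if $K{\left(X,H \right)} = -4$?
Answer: $-202$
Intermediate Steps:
$F{\left(G \right)} = 2 G$
$-198 + K{\left(F{\left(6 \right)},-8 \right)} = -198 - 4 = -202$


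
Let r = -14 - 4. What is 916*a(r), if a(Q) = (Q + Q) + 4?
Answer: -29312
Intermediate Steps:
r = -18
a(Q) = 4 + 2*Q (a(Q) = 2*Q + 4 = 4 + 2*Q)
916*a(r) = 916*(4 + 2*(-18)) = 916*(4 - 36) = 916*(-32) = -29312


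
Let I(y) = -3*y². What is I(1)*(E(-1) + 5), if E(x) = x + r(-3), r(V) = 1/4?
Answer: -51/4 ≈ -12.750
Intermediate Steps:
r(V) = ¼
E(x) = ¼ + x (E(x) = x + ¼ = ¼ + x)
I(1)*(E(-1) + 5) = (-3*1²)*((¼ - 1) + 5) = (-3*1)*(-¾ + 5) = -3*17/4 = -51/4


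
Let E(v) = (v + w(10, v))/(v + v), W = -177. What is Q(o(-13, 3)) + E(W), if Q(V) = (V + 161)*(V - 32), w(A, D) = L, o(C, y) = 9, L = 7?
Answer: -691985/177 ≈ -3909.5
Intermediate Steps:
w(A, D) = 7
Q(V) = (-32 + V)*(161 + V) (Q(V) = (161 + V)*(-32 + V) = (-32 + V)*(161 + V))
E(v) = (7 + v)/(2*v) (E(v) = (v + 7)/(v + v) = (7 + v)/((2*v)) = (7 + v)*(1/(2*v)) = (7 + v)/(2*v))
Q(o(-13, 3)) + E(W) = (-5152 + 9**2 + 129*9) + (1/2)*(7 - 177)/(-177) = (-5152 + 81 + 1161) + (1/2)*(-1/177)*(-170) = -3910 + 85/177 = -691985/177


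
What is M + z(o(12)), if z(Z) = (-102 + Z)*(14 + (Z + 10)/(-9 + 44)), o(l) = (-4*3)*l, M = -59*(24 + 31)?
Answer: -201151/35 ≈ -5747.2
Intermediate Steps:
M = -3245 (M = -59*55 = -3245)
o(l) = -12*l
z(Z) = (-102 + Z)*(100/7 + Z/35) (z(Z) = (-102 + Z)*(14 + (10 + Z)/35) = (-102 + Z)*(14 + (10 + Z)*(1/35)) = (-102 + Z)*(14 + (2/7 + Z/35)) = (-102 + Z)*(100/7 + Z/35))
M + z(o(12)) = -3245 + (-10200/7 + (-12*12)²/35 + 398*(-12*12)/35) = -3245 + (-10200/7 + (1/35)*(-144)² + (398/35)*(-144)) = -3245 + (-10200/7 + (1/35)*20736 - 57312/35) = -3245 + (-10200/7 + 20736/35 - 57312/35) = -3245 - 87576/35 = -201151/35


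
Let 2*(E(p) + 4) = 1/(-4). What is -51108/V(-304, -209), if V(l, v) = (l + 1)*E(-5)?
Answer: -136288/3333 ≈ -40.891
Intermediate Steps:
E(p) = -33/8 (E(p) = -4 + (½)/(-4) = -4 + (½)*(-¼) = -4 - ⅛ = -33/8)
V(l, v) = -33/8 - 33*l/8 (V(l, v) = (l + 1)*(-33/8) = (1 + l)*(-33/8) = -33/8 - 33*l/8)
-51108/V(-304, -209) = -51108/(-33/8 - 33/8*(-304)) = -51108/(-33/8 + 1254) = -51108/9999/8 = -51108*8/9999 = -136288/3333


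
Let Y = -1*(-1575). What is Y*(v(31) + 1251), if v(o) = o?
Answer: 2019150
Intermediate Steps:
Y = 1575
Y*(v(31) + 1251) = 1575*(31 + 1251) = 1575*1282 = 2019150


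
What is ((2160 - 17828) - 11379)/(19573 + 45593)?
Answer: -27047/65166 ≈ -0.41505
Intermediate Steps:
((2160 - 17828) - 11379)/(19573 + 45593) = (-15668 - 11379)/65166 = -27047*1/65166 = -27047/65166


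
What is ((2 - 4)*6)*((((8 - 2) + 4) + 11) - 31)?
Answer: 120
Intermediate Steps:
((2 - 4)*6)*((((8 - 2) + 4) + 11) - 31) = (-2*6)*(((6 + 4) + 11) - 31) = -12*((10 + 11) - 31) = -12*(21 - 31) = -12*(-10) = 120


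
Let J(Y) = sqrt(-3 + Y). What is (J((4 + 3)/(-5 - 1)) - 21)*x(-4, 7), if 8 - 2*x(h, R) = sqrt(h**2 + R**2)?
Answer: -(8 - sqrt(65))*(126 - 5*I*sqrt(6))/12 ≈ 0.65371 - 0.063542*I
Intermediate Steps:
x(h, R) = 4 - sqrt(R**2 + h**2)/2 (x(h, R) = 4 - sqrt(h**2 + R**2)/2 = 4 - sqrt(R**2 + h**2)/2)
(J((4 + 3)/(-5 - 1)) - 21)*x(-4, 7) = (sqrt(-3 + (4 + 3)/(-5 - 1)) - 21)*(4 - sqrt(7**2 + (-4)**2)/2) = (sqrt(-3 + 7/(-6)) - 21)*(4 - sqrt(49 + 16)/2) = (sqrt(-3 + 7*(-1/6)) - 21)*(4 - sqrt(65)/2) = (sqrt(-3 - 7/6) - 21)*(4 - sqrt(65)/2) = (sqrt(-25/6) - 21)*(4 - sqrt(65)/2) = (5*I*sqrt(6)/6 - 21)*(4 - sqrt(65)/2) = (-21 + 5*I*sqrt(6)/6)*(4 - sqrt(65)/2)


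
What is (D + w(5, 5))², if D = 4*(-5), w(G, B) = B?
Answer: 225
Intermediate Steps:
D = -20
(D + w(5, 5))² = (-20 + 5)² = (-15)² = 225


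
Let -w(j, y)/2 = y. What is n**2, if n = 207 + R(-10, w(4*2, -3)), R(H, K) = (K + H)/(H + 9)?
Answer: 44521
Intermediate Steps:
w(j, y) = -2*y
R(H, K) = (H + K)/(9 + H)
n = 211 (n = 207 + (-10 - 2*(-3))/(9 - 10) = 207 + (-10 + 6)/(-1) = 207 - 1*(-4) = 207 + 4 = 211)
n**2 = 211**2 = 44521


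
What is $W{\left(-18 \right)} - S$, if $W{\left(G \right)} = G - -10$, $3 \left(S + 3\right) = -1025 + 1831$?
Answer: $- \frac{821}{3} \approx -273.67$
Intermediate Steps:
$S = \frac{797}{3}$ ($S = -3 + \frac{-1025 + 1831}{3} = -3 + \frac{1}{3} \cdot 806 = -3 + \frac{806}{3} = \frac{797}{3} \approx 265.67$)
$W{\left(G \right)} = 10 + G$ ($W{\left(G \right)} = G + 10 = 10 + G$)
$W{\left(-18 \right)} - S = \left(10 - 18\right) - \frac{797}{3} = -8 - \frac{797}{3} = - \frac{821}{3}$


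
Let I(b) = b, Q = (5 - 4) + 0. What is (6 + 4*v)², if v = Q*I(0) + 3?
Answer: 324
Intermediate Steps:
Q = 1 (Q = 1 + 0 = 1)
v = 3 (v = 1*0 + 3 = 0 + 3 = 3)
(6 + 4*v)² = (6 + 4*3)² = (6 + 12)² = 18² = 324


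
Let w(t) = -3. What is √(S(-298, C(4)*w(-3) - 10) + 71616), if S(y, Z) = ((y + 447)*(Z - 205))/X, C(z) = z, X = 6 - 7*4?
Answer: 125*√2266/22 ≈ 270.47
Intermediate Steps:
X = -22 (X = 6 - 28 = -22)
S(y, Z) = -(-205 + Z)*(447 + y)/22 (S(y, Z) = ((y + 447)*(Z - 205))/(-22) = ((447 + y)*(-205 + Z))*(-1/22) = ((-205 + Z)*(447 + y))*(-1/22) = -(-205 + Z)*(447 + y)/22)
√(S(-298, C(4)*w(-3) - 10) + 71616) = √((91635/22 - 447*(4*(-3) - 10)/22 + (205/22)*(-298) - 1/22*(4*(-3) - 10)*(-298)) + 71616) = √((91635/22 - 447*(-12 - 10)/22 - 30545/11 - 1/22*(-12 - 10)*(-298)) + 71616) = √((91635/22 - 447/22*(-22) - 30545/11 - 1/22*(-22)*(-298)) + 71616) = √((91635/22 + 447 - 30545/11 - 298) + 71616) = √(33823/22 + 71616) = √(1609375/22) = 125*√2266/22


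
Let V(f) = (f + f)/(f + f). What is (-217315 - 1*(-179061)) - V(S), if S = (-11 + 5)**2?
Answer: -38255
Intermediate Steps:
S = 36 (S = (-6)**2 = 36)
V(f) = 1 (V(f) = (2*f)/((2*f)) = (2*f)*(1/(2*f)) = 1)
(-217315 - 1*(-179061)) - V(S) = (-217315 - 1*(-179061)) - 1*1 = (-217315 + 179061) - 1 = -38254 - 1 = -38255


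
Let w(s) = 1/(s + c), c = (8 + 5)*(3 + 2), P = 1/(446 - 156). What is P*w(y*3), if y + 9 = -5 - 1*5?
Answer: 1/2320 ≈ 0.00043103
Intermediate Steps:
y = -19 (y = -9 + (-5 - 1*5) = -9 + (-5 - 5) = -9 - 10 = -19)
P = 1/290 ≈ 0.0034483
c = 65 (c = 13*5 = 65)
w(s) = 1/(65 + s) (w(s) = 1/(s + 65) = 1/(65 + s))
P*w(y*3) = 1/(290*(65 - 19*3)) = 1/(290*(65 - 57)) = (1/290)/8 = (1/290)*(⅛) = 1/2320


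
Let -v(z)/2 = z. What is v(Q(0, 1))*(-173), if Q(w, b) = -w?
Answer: 0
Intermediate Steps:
v(z) = -2*z
v(Q(0, 1))*(-173) = -(-2)*0*(-173) = -2*0*(-173) = 0*(-173) = 0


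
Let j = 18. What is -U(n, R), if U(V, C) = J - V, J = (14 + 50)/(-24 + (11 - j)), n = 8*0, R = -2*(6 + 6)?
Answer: 64/31 ≈ 2.0645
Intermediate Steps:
R = -24 (R = -2*12 = -24)
n = 0
J = -64/31 (J = (14 + 50)/(-24 + (11 - 1*18)) = 64/(-24 + (11 - 18)) = 64/(-24 - 7) = 64/(-31) = 64*(-1/31) = -64/31 ≈ -2.0645)
U(V, C) = -64/31 - V
-U(n, R) = -(-64/31 - 1*0) = -(-64/31 + 0) = -1*(-64/31) = 64/31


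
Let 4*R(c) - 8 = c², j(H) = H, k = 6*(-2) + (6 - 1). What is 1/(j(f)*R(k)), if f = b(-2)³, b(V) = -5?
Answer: -4/7125 ≈ -0.00056140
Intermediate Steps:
f = -125 (f = (-5)³ = -125)
k = -7 (k = -12 + 5 = -7)
R(c) = 2 + c²/4
1/(j(f)*R(k)) = 1/(-125*(2 + (¼)*(-7)²)) = 1/(-125*(2 + (¼)*49)) = 1/(-125*(2 + 49/4)) = 1/(-125*57/4) = 1/(-7125/4) = -4/7125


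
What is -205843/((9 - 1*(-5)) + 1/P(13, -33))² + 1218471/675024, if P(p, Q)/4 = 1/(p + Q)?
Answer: -46283423027/18225648 ≈ -2539.5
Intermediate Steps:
P(p, Q) = 4/(Q + p) (P(p, Q) = 4/(p + Q) = 4/(Q + p))
-205843/((9 - 1*(-5)) + 1/P(13, -33))² + 1218471/675024 = -205843/((9 - 1*(-5)) + 1/(4/(-33 + 13)))² + 1218471/675024 = -205843/((9 + 5) + 1/(4/(-20)))² + 1218471*(1/675024) = -205843/(14 + 1/(4*(-1/20)))² + 406157/225008 = -205843/(14 + 1/(-⅕))² + 406157/225008 = -205843/(14 - 5)² + 406157/225008 = -205843/(9²) + 406157/225008 = -205843/81 + 406157/225008 = -46283423027/18225648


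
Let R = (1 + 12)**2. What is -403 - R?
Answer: -572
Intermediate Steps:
R = 169 (R = 13**2 = 169)
-403 - R = -403 - 1*169 = -403 - 169 = -572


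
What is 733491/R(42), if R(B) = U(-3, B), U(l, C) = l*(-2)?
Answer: 244497/2 ≈ 1.2225e+5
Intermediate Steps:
U(l, C) = -2*l
R(B) = 6 (R(B) = -2*(-3) = 6)
733491/R(42) = 733491/6 = 733491*(⅙) = 244497/2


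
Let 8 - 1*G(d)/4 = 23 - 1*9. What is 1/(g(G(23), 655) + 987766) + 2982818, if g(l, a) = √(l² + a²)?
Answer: 2910279568380462556/975681241155 - √429601/975681241155 ≈ 2.9828e+6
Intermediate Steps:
G(d) = -24 (G(d) = 32 - 4*(23 - 1*9) = 32 - 4*(23 - 9) = 32 - 4*14 = 32 - 56 = -24)
g(l, a) = √(a² + l²)
1/(g(G(23), 655) + 987766) + 2982818 = 1/(√(655² + (-24)²) + 987766) + 2982818 = 1/(√(429025 + 576) + 987766) + 2982818 = 1/(√429601 + 987766) + 2982818 = 1/(987766 + √429601) + 2982818 = 2982818 + 1/(987766 + √429601)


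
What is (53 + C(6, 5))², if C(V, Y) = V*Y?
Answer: 6889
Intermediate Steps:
(53 + C(6, 5))² = (53 + 6*5)² = (53 + 30)² = 83² = 6889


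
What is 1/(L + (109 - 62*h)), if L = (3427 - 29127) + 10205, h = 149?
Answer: -1/24624 ≈ -4.0611e-5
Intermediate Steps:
L = -15495 (L = -25700 + 10205 = -15495)
1/(L + (109 - 62*h)) = 1/(-15495 + (109 - 62*149)) = 1/(-15495 + (109 - 9238)) = 1/(-15495 - 9129) = 1/(-24624) = -1/24624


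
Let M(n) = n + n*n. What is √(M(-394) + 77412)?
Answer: 3*√25806 ≈ 481.93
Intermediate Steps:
M(n) = n + n²
√(M(-394) + 77412) = √(-394*(1 - 394) + 77412) = √(-394*(-393) + 77412) = √(154842 + 77412) = √232254 = 3*√25806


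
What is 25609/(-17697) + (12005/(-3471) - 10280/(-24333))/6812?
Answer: -1637603526816821/1131311105864628 ≈ -1.4475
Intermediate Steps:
25609/(-17697) + (12005/(-3471) - 10280/(-24333))/6812 = 25609*(-1/17697) + (12005*(-1/3471) - 10280*(-1/24333))*(1/6812) = -25609/17697 + (-12005/3471 + 10280/24333)*(1/6812) = -25609/17697 - 28492865/9384427*1/6812 = -25609/17697 - 28492865/63926716724 = -1637603526816821/1131311105864628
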